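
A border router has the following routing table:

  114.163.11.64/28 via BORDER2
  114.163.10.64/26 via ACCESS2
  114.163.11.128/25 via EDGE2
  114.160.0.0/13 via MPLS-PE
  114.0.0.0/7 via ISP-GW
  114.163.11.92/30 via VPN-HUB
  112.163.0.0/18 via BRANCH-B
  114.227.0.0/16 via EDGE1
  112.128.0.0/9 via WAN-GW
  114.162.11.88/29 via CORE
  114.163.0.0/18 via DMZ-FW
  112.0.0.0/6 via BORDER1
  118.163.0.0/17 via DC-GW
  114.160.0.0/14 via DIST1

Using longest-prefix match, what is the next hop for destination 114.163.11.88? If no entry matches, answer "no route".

Routes whose prefix contains 114.163.11.88:
  112.0.0.0/6 (112.0.0.0 - 115.255.255.255) -> BORDER1
  114.0.0.0/7 (114.0.0.0 - 115.255.255.255) -> ISP-GW
  114.160.0.0/13 (114.160.0.0 - 114.167.255.255) -> MPLS-PE
  114.160.0.0/14 (114.160.0.0 - 114.163.255.255) -> DIST1
  114.163.0.0/18 (114.163.0.0 - 114.163.63.255) -> DMZ-FW
More-specific entries that do NOT match:
  114.163.11.92/30 (114.163.11.92 - 114.163.11.95) does not contain 114.163.11.88
  114.162.11.88/29 (114.162.11.88 - 114.162.11.95) does not contain 114.163.11.88
  114.163.11.64/28 (114.163.11.64 - 114.163.11.79) does not contain 114.163.11.88
  114.163.10.64/26 (114.163.10.64 - 114.163.10.127) does not contain 114.163.11.88
  114.163.11.128/25 (114.163.11.128 - 114.163.11.255) does not contain 114.163.11.88
Longest matching prefix is /18 -> next hop DMZ-FW.

DMZ-FW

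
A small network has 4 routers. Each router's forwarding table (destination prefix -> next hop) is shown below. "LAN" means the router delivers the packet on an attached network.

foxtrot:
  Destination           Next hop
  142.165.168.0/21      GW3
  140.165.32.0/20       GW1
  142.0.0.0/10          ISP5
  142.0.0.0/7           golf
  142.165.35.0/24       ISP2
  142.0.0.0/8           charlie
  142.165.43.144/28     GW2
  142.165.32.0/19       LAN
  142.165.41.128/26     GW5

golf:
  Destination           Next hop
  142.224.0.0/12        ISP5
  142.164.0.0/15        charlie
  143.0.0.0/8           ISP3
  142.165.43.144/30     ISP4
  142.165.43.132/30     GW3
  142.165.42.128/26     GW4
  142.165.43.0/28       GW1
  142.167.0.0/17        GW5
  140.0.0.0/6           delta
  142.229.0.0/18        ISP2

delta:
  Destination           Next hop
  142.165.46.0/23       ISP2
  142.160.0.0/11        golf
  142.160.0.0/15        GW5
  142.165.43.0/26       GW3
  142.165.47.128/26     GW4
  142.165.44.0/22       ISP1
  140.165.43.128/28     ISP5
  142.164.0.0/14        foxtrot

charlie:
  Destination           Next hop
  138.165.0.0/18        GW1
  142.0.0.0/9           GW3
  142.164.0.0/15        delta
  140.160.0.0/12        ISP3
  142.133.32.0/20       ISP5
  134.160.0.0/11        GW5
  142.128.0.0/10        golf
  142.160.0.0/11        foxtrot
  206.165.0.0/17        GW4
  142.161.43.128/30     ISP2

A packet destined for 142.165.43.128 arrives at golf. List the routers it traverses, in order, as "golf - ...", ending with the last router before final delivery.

golf - charlie - delta - foxtrot

At golf: longest match for 142.165.43.128 is 142.164.0.0/15 -> charlie
At charlie: longest match for 142.165.43.128 is 142.164.0.0/15 -> delta
At delta: longest match for 142.165.43.128 is 142.164.0.0/14 -> foxtrot
At foxtrot: longest match for 142.165.43.128 is 142.165.32.0/19 -> LAN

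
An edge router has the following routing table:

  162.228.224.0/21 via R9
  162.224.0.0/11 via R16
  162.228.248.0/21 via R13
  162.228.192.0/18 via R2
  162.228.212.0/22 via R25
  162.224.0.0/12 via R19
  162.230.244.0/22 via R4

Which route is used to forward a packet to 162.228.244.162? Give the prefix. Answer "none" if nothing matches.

Entries matching 162.228.244.162:
  162.224.0.0/11 (162.224.0.0 - 162.255.255.255)
  162.224.0.0/12 (162.224.0.0 - 162.239.255.255)
  162.228.192.0/18 (162.228.192.0 - 162.228.255.255)
Most specific is 162.228.192.0/18.

162.228.192.0/18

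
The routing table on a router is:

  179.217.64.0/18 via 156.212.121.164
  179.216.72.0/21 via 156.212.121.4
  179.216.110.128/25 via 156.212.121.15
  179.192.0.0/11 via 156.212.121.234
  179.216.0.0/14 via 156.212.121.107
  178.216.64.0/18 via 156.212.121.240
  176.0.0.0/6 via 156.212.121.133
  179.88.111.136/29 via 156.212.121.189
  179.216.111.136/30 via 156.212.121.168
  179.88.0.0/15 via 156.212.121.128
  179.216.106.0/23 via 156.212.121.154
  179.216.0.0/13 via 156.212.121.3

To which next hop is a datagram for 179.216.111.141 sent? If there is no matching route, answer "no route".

156.212.121.107

Routes whose prefix contains 179.216.111.141:
  176.0.0.0/6 (176.0.0.0 - 179.255.255.255) -> 156.212.121.133
  179.192.0.0/11 (179.192.0.0 - 179.223.255.255) -> 156.212.121.234
  179.216.0.0/13 (179.216.0.0 - 179.223.255.255) -> 156.212.121.3
  179.216.0.0/14 (179.216.0.0 - 179.219.255.255) -> 156.212.121.107
More-specific entries that do NOT match:
  179.216.111.136/30 (179.216.111.136 - 179.216.111.139) does not contain 179.216.111.141
  179.88.111.136/29 (179.88.111.136 - 179.88.111.143) does not contain 179.216.111.141
  179.216.110.128/25 (179.216.110.128 - 179.216.110.255) does not contain 179.216.111.141
  179.216.106.0/23 (179.216.106.0 - 179.216.107.255) does not contain 179.216.111.141
  179.216.72.0/21 (179.216.72.0 - 179.216.79.255) does not contain 179.216.111.141
  179.217.64.0/18 (179.217.64.0 - 179.217.127.255) does not contain 179.216.111.141
  178.216.64.0/18 (178.216.64.0 - 178.216.127.255) does not contain 179.216.111.141
  179.88.0.0/15 (179.88.0.0 - 179.89.255.255) does not contain 179.216.111.141
Longest matching prefix is /14 -> next hop 156.212.121.107.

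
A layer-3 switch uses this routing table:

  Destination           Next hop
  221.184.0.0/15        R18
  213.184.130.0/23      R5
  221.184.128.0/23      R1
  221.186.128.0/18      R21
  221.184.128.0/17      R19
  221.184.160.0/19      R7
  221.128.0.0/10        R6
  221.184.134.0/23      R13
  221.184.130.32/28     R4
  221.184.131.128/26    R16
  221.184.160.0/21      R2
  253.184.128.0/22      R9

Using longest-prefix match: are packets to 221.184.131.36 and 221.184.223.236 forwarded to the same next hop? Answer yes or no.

yes

221.184.131.36: longest match 221.184.128.0/17 -> R19
221.184.223.236: longest match 221.184.128.0/17 -> R19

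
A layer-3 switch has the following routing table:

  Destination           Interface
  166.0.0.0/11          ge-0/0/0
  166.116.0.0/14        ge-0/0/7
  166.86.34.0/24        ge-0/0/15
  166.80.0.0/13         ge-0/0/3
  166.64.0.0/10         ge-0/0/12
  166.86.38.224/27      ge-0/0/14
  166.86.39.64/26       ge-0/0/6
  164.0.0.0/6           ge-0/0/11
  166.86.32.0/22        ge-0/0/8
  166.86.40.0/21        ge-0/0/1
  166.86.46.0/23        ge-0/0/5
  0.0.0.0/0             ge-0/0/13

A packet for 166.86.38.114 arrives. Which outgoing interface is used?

ge-0/0/3

Routes whose prefix contains 166.86.38.114:
  0.0.0.0/0 (default, matches everything) -> ge-0/0/13
  164.0.0.0/6 (164.0.0.0 - 167.255.255.255) -> ge-0/0/11
  166.64.0.0/10 (166.64.0.0 - 166.127.255.255) -> ge-0/0/12
  166.80.0.0/13 (166.80.0.0 - 166.87.255.255) -> ge-0/0/3
More-specific entries that do NOT match:
  166.86.38.224/27 (166.86.38.224 - 166.86.38.255) does not contain 166.86.38.114
  166.86.39.64/26 (166.86.39.64 - 166.86.39.127) does not contain 166.86.38.114
  166.86.34.0/24 (166.86.34.0 - 166.86.34.255) does not contain 166.86.38.114
  166.86.46.0/23 (166.86.46.0 - 166.86.47.255) does not contain 166.86.38.114
  166.86.32.0/22 (166.86.32.0 - 166.86.35.255) does not contain 166.86.38.114
  166.86.40.0/21 (166.86.40.0 - 166.86.47.255) does not contain 166.86.38.114
  166.116.0.0/14 (166.116.0.0 - 166.119.255.255) does not contain 166.86.38.114
Longest matching prefix is /13 -> interface ge-0/0/3.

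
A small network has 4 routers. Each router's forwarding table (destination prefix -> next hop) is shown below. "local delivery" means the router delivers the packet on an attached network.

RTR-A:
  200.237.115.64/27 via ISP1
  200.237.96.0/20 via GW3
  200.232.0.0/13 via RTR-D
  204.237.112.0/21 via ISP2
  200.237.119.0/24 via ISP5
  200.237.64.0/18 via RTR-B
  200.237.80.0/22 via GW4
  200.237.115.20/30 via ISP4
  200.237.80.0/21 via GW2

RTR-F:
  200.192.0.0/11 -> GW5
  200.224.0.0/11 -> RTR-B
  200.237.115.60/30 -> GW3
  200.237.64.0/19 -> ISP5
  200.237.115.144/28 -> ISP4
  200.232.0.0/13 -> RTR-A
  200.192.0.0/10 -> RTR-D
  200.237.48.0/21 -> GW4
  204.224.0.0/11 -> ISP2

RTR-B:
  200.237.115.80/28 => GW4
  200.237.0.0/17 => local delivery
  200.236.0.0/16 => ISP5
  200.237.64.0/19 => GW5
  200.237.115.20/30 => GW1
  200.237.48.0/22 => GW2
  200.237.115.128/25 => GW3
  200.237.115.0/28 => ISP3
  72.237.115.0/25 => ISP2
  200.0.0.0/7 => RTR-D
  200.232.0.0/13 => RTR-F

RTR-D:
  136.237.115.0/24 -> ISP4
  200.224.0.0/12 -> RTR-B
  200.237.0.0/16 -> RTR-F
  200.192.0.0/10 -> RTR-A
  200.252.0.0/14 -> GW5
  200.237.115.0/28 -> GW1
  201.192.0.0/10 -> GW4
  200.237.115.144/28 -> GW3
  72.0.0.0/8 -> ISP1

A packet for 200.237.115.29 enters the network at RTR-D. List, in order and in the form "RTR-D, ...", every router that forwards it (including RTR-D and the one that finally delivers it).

RTR-D, RTR-F, RTR-A, RTR-B

At RTR-D: longest match for 200.237.115.29 is 200.237.0.0/16 -> RTR-F
At RTR-F: longest match for 200.237.115.29 is 200.232.0.0/13 -> RTR-A
At RTR-A: longest match for 200.237.115.29 is 200.237.64.0/18 -> RTR-B
At RTR-B: longest match for 200.237.115.29 is 200.237.0.0/17 -> local delivery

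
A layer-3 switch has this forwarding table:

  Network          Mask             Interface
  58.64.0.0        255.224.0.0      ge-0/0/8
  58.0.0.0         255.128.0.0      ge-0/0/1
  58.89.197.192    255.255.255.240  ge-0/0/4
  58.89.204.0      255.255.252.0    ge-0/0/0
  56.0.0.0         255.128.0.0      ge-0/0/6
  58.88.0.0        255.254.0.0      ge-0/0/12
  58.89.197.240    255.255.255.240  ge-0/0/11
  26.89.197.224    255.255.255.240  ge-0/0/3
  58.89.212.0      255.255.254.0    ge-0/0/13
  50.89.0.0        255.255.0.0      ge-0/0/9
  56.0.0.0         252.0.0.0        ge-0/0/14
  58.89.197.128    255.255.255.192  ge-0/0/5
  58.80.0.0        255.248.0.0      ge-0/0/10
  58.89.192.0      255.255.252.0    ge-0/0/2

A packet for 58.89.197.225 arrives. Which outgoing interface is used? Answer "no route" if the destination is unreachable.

Routes whose prefix contains 58.89.197.225:
  56.0.0.0/6 (56.0.0.0 - 59.255.255.255) -> ge-0/0/14
  58.0.0.0/9 (58.0.0.0 - 58.127.255.255) -> ge-0/0/1
  58.64.0.0/11 (58.64.0.0 - 58.95.255.255) -> ge-0/0/8
  58.88.0.0/15 (58.88.0.0 - 58.89.255.255) -> ge-0/0/12
More-specific entries that do NOT match:
  58.89.197.192/28 (58.89.197.192 - 58.89.197.207) does not contain 58.89.197.225
  58.89.197.240/28 (58.89.197.240 - 58.89.197.255) does not contain 58.89.197.225
  26.89.197.224/28 (26.89.197.224 - 26.89.197.239) does not contain 58.89.197.225
  58.89.197.128/26 (58.89.197.128 - 58.89.197.191) does not contain 58.89.197.225
  58.89.212.0/23 (58.89.212.0 - 58.89.213.255) does not contain 58.89.197.225
  58.89.204.0/22 (58.89.204.0 - 58.89.207.255) does not contain 58.89.197.225
  58.89.192.0/22 (58.89.192.0 - 58.89.195.255) does not contain 58.89.197.225
  50.89.0.0/16 (50.89.0.0 - 50.89.255.255) does not contain 58.89.197.225
Longest matching prefix is /15 -> interface ge-0/0/12.

ge-0/0/12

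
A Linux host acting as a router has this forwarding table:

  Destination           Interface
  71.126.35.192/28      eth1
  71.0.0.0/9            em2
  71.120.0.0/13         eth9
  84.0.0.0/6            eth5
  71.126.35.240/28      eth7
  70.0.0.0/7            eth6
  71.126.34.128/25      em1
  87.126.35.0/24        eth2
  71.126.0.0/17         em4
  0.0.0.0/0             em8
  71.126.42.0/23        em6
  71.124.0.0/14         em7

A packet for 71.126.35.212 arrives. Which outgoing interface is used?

Routes whose prefix contains 71.126.35.212:
  0.0.0.0/0 (default, matches everything) -> em8
  70.0.0.0/7 (70.0.0.0 - 71.255.255.255) -> eth6
  71.0.0.0/9 (71.0.0.0 - 71.127.255.255) -> em2
  71.120.0.0/13 (71.120.0.0 - 71.127.255.255) -> eth9
  71.124.0.0/14 (71.124.0.0 - 71.127.255.255) -> em7
  71.126.0.0/17 (71.126.0.0 - 71.126.127.255) -> em4
More-specific entries that do NOT match:
  71.126.35.192/28 (71.126.35.192 - 71.126.35.207) does not contain 71.126.35.212
  71.126.35.240/28 (71.126.35.240 - 71.126.35.255) does not contain 71.126.35.212
  71.126.34.128/25 (71.126.34.128 - 71.126.34.255) does not contain 71.126.35.212
  87.126.35.0/24 (87.126.35.0 - 87.126.35.255) does not contain 71.126.35.212
  71.126.42.0/23 (71.126.42.0 - 71.126.43.255) does not contain 71.126.35.212
Longest matching prefix is /17 -> interface em4.

em4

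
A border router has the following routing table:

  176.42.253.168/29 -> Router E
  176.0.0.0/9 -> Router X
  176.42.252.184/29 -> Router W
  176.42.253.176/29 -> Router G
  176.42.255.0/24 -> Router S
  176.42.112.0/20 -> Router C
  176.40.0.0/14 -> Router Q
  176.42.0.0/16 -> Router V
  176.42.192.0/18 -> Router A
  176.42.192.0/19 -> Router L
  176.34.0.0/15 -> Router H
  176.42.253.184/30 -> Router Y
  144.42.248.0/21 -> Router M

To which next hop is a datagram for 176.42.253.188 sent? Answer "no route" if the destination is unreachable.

Router A

Routes whose prefix contains 176.42.253.188:
  176.0.0.0/9 (176.0.0.0 - 176.127.255.255) -> Router X
  176.40.0.0/14 (176.40.0.0 - 176.43.255.255) -> Router Q
  176.42.0.0/16 (176.42.0.0 - 176.42.255.255) -> Router V
  176.42.192.0/18 (176.42.192.0 - 176.42.255.255) -> Router A
More-specific entries that do NOT match:
  176.42.253.184/30 (176.42.253.184 - 176.42.253.187) does not contain 176.42.253.188
  176.42.253.168/29 (176.42.253.168 - 176.42.253.175) does not contain 176.42.253.188
  176.42.252.184/29 (176.42.252.184 - 176.42.252.191) does not contain 176.42.253.188
  176.42.253.176/29 (176.42.253.176 - 176.42.253.183) does not contain 176.42.253.188
  176.42.255.0/24 (176.42.255.0 - 176.42.255.255) does not contain 176.42.253.188
  144.42.248.0/21 (144.42.248.0 - 144.42.255.255) does not contain 176.42.253.188
  176.42.112.0/20 (176.42.112.0 - 176.42.127.255) does not contain 176.42.253.188
  176.42.192.0/19 (176.42.192.0 - 176.42.223.255) does not contain 176.42.253.188
Longest matching prefix is /18 -> next hop Router A.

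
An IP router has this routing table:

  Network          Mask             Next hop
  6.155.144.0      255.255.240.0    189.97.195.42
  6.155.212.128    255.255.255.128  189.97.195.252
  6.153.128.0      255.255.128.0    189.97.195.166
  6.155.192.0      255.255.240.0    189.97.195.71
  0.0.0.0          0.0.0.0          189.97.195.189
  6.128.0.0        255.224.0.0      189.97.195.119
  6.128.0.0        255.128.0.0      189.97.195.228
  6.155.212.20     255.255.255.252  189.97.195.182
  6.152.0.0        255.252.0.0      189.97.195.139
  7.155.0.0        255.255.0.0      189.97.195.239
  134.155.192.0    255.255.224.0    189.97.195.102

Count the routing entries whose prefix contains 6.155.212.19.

4

Prefixes containing 6.155.212.19:
  0.0.0.0/0 (default, matches everything)
  6.128.0.0/9 (6.128.0.0 - 6.255.255.255)
  6.128.0.0/11 (6.128.0.0 - 6.159.255.255)
  6.152.0.0/14 (6.152.0.0 - 6.155.255.255)
Total matching entries: 4.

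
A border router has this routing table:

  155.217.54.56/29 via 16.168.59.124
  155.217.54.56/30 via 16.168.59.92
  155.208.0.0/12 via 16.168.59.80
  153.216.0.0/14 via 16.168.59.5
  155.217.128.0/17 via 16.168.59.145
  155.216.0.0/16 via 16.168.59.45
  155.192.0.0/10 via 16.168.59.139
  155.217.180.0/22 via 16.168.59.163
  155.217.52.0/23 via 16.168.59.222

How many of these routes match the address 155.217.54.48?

Prefixes containing 155.217.54.48:
  155.192.0.0/10 (155.192.0.0 - 155.255.255.255)
  155.208.0.0/12 (155.208.0.0 - 155.223.255.255)
Total matching entries: 2.

2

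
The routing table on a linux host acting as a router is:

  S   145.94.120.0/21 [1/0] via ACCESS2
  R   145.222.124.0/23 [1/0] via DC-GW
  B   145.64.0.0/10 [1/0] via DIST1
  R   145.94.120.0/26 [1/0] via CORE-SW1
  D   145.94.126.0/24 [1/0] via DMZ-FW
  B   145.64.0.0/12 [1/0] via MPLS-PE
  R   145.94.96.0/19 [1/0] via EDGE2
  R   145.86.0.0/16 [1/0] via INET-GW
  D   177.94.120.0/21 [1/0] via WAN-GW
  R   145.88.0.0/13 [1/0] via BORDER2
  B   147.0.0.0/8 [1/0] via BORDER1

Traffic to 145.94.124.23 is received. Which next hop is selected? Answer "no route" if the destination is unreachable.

ACCESS2

Routes whose prefix contains 145.94.124.23:
  145.64.0.0/10 (145.64.0.0 - 145.127.255.255) -> DIST1
  145.88.0.0/13 (145.88.0.0 - 145.95.255.255) -> BORDER2
  145.94.96.0/19 (145.94.96.0 - 145.94.127.255) -> EDGE2
  145.94.120.0/21 (145.94.120.0 - 145.94.127.255) -> ACCESS2
More-specific entries that do NOT match:
  145.94.120.0/26 (145.94.120.0 - 145.94.120.63) does not contain 145.94.124.23
  145.94.126.0/24 (145.94.126.0 - 145.94.126.255) does not contain 145.94.124.23
  145.222.124.0/23 (145.222.124.0 - 145.222.125.255) does not contain 145.94.124.23
Longest matching prefix is /21 -> next hop ACCESS2.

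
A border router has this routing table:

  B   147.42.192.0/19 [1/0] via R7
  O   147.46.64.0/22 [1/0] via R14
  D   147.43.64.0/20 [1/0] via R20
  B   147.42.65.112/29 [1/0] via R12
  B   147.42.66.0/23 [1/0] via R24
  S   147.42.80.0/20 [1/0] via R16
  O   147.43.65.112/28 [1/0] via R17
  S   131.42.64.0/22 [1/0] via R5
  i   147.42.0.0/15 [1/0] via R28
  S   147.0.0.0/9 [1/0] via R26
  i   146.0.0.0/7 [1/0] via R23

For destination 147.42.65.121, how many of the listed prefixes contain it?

3

Prefixes containing 147.42.65.121:
  146.0.0.0/7 (146.0.0.0 - 147.255.255.255)
  147.0.0.0/9 (147.0.0.0 - 147.127.255.255)
  147.42.0.0/15 (147.42.0.0 - 147.43.255.255)
Total matching entries: 3.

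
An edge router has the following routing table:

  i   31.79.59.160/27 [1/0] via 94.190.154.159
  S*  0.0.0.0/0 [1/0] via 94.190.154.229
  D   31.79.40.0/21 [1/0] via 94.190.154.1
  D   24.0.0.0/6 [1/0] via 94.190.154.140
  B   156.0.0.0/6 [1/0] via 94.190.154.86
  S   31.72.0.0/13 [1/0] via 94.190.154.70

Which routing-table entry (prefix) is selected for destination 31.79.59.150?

31.72.0.0/13

Entries matching 31.79.59.150:
  0.0.0.0/0 (default, matches everything)
  31.72.0.0/13 (31.72.0.0 - 31.79.255.255)
Most specific is 31.72.0.0/13.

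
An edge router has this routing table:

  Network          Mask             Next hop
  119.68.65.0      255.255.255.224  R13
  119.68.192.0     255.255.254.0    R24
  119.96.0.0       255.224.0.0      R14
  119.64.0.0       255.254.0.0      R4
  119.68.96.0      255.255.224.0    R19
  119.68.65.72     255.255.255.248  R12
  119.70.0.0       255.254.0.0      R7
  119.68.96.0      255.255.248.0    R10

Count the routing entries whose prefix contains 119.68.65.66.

0

No listed prefix contains 119.68.65.66.
Total matching entries: 0.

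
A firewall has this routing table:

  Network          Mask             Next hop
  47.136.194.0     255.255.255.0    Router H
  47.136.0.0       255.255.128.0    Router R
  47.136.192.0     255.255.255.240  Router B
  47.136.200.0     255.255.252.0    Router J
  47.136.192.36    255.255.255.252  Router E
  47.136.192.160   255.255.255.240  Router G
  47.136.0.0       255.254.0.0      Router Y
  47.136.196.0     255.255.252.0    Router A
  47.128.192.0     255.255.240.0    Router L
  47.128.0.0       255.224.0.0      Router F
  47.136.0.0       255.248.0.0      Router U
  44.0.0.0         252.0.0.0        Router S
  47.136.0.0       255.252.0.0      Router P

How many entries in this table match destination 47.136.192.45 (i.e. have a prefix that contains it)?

Prefixes containing 47.136.192.45:
  44.0.0.0/6 (44.0.0.0 - 47.255.255.255)
  47.128.0.0/11 (47.128.0.0 - 47.159.255.255)
  47.136.0.0/13 (47.136.0.0 - 47.143.255.255)
  47.136.0.0/14 (47.136.0.0 - 47.139.255.255)
  47.136.0.0/15 (47.136.0.0 - 47.137.255.255)
Total matching entries: 5.

5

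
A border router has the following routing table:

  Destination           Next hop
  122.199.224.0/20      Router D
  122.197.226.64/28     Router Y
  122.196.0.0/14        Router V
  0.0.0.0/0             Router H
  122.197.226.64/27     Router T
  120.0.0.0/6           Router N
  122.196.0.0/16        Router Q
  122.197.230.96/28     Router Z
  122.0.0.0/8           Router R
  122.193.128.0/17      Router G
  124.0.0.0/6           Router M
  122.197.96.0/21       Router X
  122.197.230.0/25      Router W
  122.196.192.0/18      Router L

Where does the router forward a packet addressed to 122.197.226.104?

Routes whose prefix contains 122.197.226.104:
  0.0.0.0/0 (default, matches everything) -> Router H
  120.0.0.0/6 (120.0.0.0 - 123.255.255.255) -> Router N
  122.0.0.0/8 (122.0.0.0 - 122.255.255.255) -> Router R
  122.196.0.0/14 (122.196.0.0 - 122.199.255.255) -> Router V
More-specific entries that do NOT match:
  122.197.226.64/28 (122.197.226.64 - 122.197.226.79) does not contain 122.197.226.104
  122.197.230.96/28 (122.197.230.96 - 122.197.230.111) does not contain 122.197.226.104
  122.197.226.64/27 (122.197.226.64 - 122.197.226.95) does not contain 122.197.226.104
  122.197.230.0/25 (122.197.230.0 - 122.197.230.127) does not contain 122.197.226.104
  122.197.96.0/21 (122.197.96.0 - 122.197.103.255) does not contain 122.197.226.104
  122.199.224.0/20 (122.199.224.0 - 122.199.239.255) does not contain 122.197.226.104
  122.196.192.0/18 (122.196.192.0 - 122.196.255.255) does not contain 122.197.226.104
  122.193.128.0/17 (122.193.128.0 - 122.193.255.255) does not contain 122.197.226.104
  122.196.0.0/16 (122.196.0.0 - 122.196.255.255) does not contain 122.197.226.104
Longest matching prefix is /14 -> next hop Router V.

Router V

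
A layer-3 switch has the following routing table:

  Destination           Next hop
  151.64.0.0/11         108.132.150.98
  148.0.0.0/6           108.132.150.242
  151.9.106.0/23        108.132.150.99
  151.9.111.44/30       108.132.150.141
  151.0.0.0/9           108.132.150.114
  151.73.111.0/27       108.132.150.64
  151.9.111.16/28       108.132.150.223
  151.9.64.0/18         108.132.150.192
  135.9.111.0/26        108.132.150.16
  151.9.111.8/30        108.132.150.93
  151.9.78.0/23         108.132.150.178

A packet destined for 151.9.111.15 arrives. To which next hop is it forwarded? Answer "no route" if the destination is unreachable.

Routes whose prefix contains 151.9.111.15:
  148.0.0.0/6 (148.0.0.0 - 151.255.255.255) -> 108.132.150.242
  151.0.0.0/9 (151.0.0.0 - 151.127.255.255) -> 108.132.150.114
  151.9.64.0/18 (151.9.64.0 - 151.9.127.255) -> 108.132.150.192
More-specific entries that do NOT match:
  151.9.111.44/30 (151.9.111.44 - 151.9.111.47) does not contain 151.9.111.15
  151.9.111.8/30 (151.9.111.8 - 151.9.111.11) does not contain 151.9.111.15
  151.9.111.16/28 (151.9.111.16 - 151.9.111.31) does not contain 151.9.111.15
  151.73.111.0/27 (151.73.111.0 - 151.73.111.31) does not contain 151.9.111.15
  135.9.111.0/26 (135.9.111.0 - 135.9.111.63) does not contain 151.9.111.15
  151.9.106.0/23 (151.9.106.0 - 151.9.107.255) does not contain 151.9.111.15
  151.9.78.0/23 (151.9.78.0 - 151.9.79.255) does not contain 151.9.111.15
Longest matching prefix is /18 -> next hop 108.132.150.192.

108.132.150.192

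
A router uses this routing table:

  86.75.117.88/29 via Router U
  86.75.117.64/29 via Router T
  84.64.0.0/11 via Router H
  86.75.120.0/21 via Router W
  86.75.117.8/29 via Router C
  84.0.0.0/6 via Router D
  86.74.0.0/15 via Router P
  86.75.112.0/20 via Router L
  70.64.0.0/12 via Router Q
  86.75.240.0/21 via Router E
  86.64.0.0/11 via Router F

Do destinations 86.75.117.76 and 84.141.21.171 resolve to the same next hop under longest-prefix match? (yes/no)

no

86.75.117.76: longest match 86.75.112.0/20 -> Router L
84.141.21.171: longest match 84.0.0.0/6 -> Router D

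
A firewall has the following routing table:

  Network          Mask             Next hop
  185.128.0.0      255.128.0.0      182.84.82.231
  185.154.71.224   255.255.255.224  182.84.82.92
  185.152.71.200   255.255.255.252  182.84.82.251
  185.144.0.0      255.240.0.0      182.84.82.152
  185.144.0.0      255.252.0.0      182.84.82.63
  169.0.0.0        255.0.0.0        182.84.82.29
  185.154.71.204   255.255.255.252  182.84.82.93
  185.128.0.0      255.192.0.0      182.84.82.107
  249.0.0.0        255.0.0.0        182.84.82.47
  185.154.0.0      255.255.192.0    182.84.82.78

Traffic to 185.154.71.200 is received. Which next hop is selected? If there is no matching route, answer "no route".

Routes whose prefix contains 185.154.71.200:
  185.128.0.0/9 (185.128.0.0 - 185.255.255.255) -> 182.84.82.231
  185.128.0.0/10 (185.128.0.0 - 185.191.255.255) -> 182.84.82.107
  185.144.0.0/12 (185.144.0.0 - 185.159.255.255) -> 182.84.82.152
More-specific entries that do NOT match:
  185.152.71.200/30 (185.152.71.200 - 185.152.71.203) does not contain 185.154.71.200
  185.154.71.204/30 (185.154.71.204 - 185.154.71.207) does not contain 185.154.71.200
  185.154.71.224/27 (185.154.71.224 - 185.154.71.255) does not contain 185.154.71.200
  185.154.0.0/18 (185.154.0.0 - 185.154.63.255) does not contain 185.154.71.200
  185.144.0.0/14 (185.144.0.0 - 185.147.255.255) does not contain 185.154.71.200
Longest matching prefix is /12 -> next hop 182.84.82.152.

182.84.82.152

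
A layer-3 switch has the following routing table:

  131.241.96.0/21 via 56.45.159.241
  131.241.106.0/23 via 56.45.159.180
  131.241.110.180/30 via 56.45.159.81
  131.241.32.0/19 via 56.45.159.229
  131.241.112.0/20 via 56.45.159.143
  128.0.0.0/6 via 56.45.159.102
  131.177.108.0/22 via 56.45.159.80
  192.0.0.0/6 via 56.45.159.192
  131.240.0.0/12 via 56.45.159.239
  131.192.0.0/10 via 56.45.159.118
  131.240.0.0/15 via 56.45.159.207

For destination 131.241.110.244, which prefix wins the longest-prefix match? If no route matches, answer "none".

131.240.0.0/15

Entries matching 131.241.110.244:
  128.0.0.0/6 (128.0.0.0 - 131.255.255.255)
  131.192.0.0/10 (131.192.0.0 - 131.255.255.255)
  131.240.0.0/12 (131.240.0.0 - 131.255.255.255)
  131.240.0.0/15 (131.240.0.0 - 131.241.255.255)
Most specific is 131.240.0.0/15.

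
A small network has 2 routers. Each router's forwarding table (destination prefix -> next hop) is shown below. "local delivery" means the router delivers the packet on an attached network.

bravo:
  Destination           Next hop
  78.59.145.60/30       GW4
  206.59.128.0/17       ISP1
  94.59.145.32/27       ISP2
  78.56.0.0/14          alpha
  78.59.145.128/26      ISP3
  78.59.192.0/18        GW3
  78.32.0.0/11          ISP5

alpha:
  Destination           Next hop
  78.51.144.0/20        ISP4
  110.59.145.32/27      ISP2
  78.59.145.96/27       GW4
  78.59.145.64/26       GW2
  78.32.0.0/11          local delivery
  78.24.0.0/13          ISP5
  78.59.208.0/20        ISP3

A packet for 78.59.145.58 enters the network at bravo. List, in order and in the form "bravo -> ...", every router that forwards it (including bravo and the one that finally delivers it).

bravo -> alpha

At bravo: longest match for 78.59.145.58 is 78.56.0.0/14 -> alpha
At alpha: longest match for 78.59.145.58 is 78.32.0.0/11 -> local delivery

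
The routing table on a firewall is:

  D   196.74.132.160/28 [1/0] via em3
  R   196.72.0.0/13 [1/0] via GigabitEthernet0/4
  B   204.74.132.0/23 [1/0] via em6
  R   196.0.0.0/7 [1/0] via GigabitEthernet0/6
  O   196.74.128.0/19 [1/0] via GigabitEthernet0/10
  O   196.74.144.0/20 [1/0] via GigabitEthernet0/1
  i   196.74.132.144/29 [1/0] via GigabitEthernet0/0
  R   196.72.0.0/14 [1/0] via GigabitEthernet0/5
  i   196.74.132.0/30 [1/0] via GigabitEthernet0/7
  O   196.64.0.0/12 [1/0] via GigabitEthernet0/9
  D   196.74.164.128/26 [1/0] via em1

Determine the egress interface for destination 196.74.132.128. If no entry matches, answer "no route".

Routes whose prefix contains 196.74.132.128:
  196.0.0.0/7 (196.0.0.0 - 197.255.255.255) -> GigabitEthernet0/6
  196.64.0.0/12 (196.64.0.0 - 196.79.255.255) -> GigabitEthernet0/9
  196.72.0.0/13 (196.72.0.0 - 196.79.255.255) -> GigabitEthernet0/4
  196.72.0.0/14 (196.72.0.0 - 196.75.255.255) -> GigabitEthernet0/5
  196.74.128.0/19 (196.74.128.0 - 196.74.159.255) -> GigabitEthernet0/10
More-specific entries that do NOT match:
  196.74.132.0/30 (196.74.132.0 - 196.74.132.3) does not contain 196.74.132.128
  196.74.132.144/29 (196.74.132.144 - 196.74.132.151) does not contain 196.74.132.128
  196.74.132.160/28 (196.74.132.160 - 196.74.132.175) does not contain 196.74.132.128
  196.74.164.128/26 (196.74.164.128 - 196.74.164.191) does not contain 196.74.132.128
  204.74.132.0/23 (204.74.132.0 - 204.74.133.255) does not contain 196.74.132.128
  196.74.144.0/20 (196.74.144.0 - 196.74.159.255) does not contain 196.74.132.128
Longest matching prefix is /19 -> interface GigabitEthernet0/10.

GigabitEthernet0/10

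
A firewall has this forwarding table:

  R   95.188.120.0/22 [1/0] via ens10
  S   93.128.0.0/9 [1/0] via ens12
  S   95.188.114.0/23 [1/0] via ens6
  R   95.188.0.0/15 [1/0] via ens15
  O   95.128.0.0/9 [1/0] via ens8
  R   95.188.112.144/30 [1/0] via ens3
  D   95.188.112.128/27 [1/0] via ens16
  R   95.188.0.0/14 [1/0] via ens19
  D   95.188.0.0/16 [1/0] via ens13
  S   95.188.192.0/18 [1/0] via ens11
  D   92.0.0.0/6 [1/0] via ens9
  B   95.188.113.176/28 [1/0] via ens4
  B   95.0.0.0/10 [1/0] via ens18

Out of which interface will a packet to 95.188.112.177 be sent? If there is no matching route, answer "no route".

ens13

Routes whose prefix contains 95.188.112.177:
  92.0.0.0/6 (92.0.0.0 - 95.255.255.255) -> ens9
  95.128.0.0/9 (95.128.0.0 - 95.255.255.255) -> ens8
  95.188.0.0/14 (95.188.0.0 - 95.191.255.255) -> ens19
  95.188.0.0/15 (95.188.0.0 - 95.189.255.255) -> ens15
  95.188.0.0/16 (95.188.0.0 - 95.188.255.255) -> ens13
More-specific entries that do NOT match:
  95.188.112.144/30 (95.188.112.144 - 95.188.112.147) does not contain 95.188.112.177
  95.188.113.176/28 (95.188.113.176 - 95.188.113.191) does not contain 95.188.112.177
  95.188.112.128/27 (95.188.112.128 - 95.188.112.159) does not contain 95.188.112.177
  95.188.114.0/23 (95.188.114.0 - 95.188.115.255) does not contain 95.188.112.177
  95.188.120.0/22 (95.188.120.0 - 95.188.123.255) does not contain 95.188.112.177
  95.188.192.0/18 (95.188.192.0 - 95.188.255.255) does not contain 95.188.112.177
Longest matching prefix is /16 -> interface ens13.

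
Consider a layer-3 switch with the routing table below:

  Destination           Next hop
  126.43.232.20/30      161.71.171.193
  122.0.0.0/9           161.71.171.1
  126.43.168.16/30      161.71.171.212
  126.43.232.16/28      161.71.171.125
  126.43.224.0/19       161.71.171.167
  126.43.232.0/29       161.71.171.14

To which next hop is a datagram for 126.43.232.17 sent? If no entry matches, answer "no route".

161.71.171.125

Routes whose prefix contains 126.43.232.17:
  126.43.224.0/19 (126.43.224.0 - 126.43.255.255) -> 161.71.171.167
  126.43.232.16/28 (126.43.232.16 - 126.43.232.31) -> 161.71.171.125
More-specific entries that do NOT match:
  126.43.232.20/30 (126.43.232.20 - 126.43.232.23) does not contain 126.43.232.17
  126.43.168.16/30 (126.43.168.16 - 126.43.168.19) does not contain 126.43.232.17
  126.43.232.0/29 (126.43.232.0 - 126.43.232.7) does not contain 126.43.232.17
Longest matching prefix is /28 -> next hop 161.71.171.125.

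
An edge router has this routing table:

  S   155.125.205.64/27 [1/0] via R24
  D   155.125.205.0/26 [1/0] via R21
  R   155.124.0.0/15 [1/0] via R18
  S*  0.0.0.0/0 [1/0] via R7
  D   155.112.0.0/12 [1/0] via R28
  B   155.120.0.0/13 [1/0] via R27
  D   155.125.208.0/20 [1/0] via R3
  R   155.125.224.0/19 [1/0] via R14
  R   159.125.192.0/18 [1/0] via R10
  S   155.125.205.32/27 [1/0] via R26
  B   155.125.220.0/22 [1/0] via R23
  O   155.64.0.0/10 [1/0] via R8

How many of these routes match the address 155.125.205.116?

Prefixes containing 155.125.205.116:
  0.0.0.0/0 (default, matches everything)
  155.64.0.0/10 (155.64.0.0 - 155.127.255.255)
  155.112.0.0/12 (155.112.0.0 - 155.127.255.255)
  155.120.0.0/13 (155.120.0.0 - 155.127.255.255)
  155.124.0.0/15 (155.124.0.0 - 155.125.255.255)
Total matching entries: 5.

5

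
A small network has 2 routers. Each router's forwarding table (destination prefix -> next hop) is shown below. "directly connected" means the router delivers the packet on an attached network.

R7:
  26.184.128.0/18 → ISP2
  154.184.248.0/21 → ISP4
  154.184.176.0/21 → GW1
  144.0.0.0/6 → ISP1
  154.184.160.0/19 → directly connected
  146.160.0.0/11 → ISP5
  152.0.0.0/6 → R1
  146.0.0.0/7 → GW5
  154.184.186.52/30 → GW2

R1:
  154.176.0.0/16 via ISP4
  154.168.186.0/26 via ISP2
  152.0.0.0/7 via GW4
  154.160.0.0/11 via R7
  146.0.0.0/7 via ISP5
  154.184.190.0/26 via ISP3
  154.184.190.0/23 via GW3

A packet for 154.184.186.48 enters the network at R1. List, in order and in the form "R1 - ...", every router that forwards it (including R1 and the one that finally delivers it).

R1 - R7

At R1: longest match for 154.184.186.48 is 154.160.0.0/11 -> R7
At R7: longest match for 154.184.186.48 is 154.184.160.0/19 -> directly connected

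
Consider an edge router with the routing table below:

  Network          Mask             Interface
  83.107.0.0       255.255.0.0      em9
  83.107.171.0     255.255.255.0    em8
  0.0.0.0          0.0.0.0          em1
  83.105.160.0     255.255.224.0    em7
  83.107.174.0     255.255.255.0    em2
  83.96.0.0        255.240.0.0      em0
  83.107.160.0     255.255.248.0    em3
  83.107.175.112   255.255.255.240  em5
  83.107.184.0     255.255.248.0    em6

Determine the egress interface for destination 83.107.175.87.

em9

Routes whose prefix contains 83.107.175.87:
  0.0.0.0/0 (default, matches everything) -> em1
  83.96.0.0/12 (83.96.0.0 - 83.111.255.255) -> em0
  83.107.0.0/16 (83.107.0.0 - 83.107.255.255) -> em9
More-specific entries that do NOT match:
  83.107.175.112/28 (83.107.175.112 - 83.107.175.127) does not contain 83.107.175.87
  83.107.171.0/24 (83.107.171.0 - 83.107.171.255) does not contain 83.107.175.87
  83.107.174.0/24 (83.107.174.0 - 83.107.174.255) does not contain 83.107.175.87
  83.107.160.0/21 (83.107.160.0 - 83.107.167.255) does not contain 83.107.175.87
  83.107.184.0/21 (83.107.184.0 - 83.107.191.255) does not contain 83.107.175.87
  83.105.160.0/19 (83.105.160.0 - 83.105.191.255) does not contain 83.107.175.87
Longest matching prefix is /16 -> interface em9.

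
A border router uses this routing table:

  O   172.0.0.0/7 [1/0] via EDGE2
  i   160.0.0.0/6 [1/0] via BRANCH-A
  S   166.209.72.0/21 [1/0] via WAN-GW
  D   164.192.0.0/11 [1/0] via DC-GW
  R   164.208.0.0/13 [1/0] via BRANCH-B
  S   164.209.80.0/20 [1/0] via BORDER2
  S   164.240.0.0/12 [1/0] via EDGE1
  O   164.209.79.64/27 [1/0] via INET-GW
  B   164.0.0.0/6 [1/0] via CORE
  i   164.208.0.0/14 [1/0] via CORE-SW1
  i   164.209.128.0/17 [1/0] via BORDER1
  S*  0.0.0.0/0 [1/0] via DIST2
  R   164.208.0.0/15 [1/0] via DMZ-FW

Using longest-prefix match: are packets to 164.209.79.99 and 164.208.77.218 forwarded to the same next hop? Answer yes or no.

yes

164.209.79.99: longest match 164.208.0.0/15 -> DMZ-FW
164.208.77.218: longest match 164.208.0.0/15 -> DMZ-FW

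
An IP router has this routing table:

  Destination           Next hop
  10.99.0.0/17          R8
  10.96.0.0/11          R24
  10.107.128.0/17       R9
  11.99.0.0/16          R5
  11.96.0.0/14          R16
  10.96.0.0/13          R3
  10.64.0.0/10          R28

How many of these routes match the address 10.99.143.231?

Prefixes containing 10.99.143.231:
  10.64.0.0/10 (10.64.0.0 - 10.127.255.255)
  10.96.0.0/11 (10.96.0.0 - 10.127.255.255)
  10.96.0.0/13 (10.96.0.0 - 10.103.255.255)
Total matching entries: 3.

3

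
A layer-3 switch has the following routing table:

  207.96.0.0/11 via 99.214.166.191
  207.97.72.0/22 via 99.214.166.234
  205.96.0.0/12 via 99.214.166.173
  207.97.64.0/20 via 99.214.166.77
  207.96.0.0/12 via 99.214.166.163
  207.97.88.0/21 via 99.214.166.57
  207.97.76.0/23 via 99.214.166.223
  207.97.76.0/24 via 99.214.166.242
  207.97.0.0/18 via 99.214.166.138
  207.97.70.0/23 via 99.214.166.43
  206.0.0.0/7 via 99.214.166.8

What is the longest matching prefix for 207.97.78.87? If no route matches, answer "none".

Entries matching 207.97.78.87:
  206.0.0.0/7 (206.0.0.0 - 207.255.255.255)
  207.96.0.0/11 (207.96.0.0 - 207.127.255.255)
  207.96.0.0/12 (207.96.0.0 - 207.111.255.255)
  207.97.64.0/20 (207.97.64.0 - 207.97.79.255)
Most specific is 207.97.64.0/20.

207.97.64.0/20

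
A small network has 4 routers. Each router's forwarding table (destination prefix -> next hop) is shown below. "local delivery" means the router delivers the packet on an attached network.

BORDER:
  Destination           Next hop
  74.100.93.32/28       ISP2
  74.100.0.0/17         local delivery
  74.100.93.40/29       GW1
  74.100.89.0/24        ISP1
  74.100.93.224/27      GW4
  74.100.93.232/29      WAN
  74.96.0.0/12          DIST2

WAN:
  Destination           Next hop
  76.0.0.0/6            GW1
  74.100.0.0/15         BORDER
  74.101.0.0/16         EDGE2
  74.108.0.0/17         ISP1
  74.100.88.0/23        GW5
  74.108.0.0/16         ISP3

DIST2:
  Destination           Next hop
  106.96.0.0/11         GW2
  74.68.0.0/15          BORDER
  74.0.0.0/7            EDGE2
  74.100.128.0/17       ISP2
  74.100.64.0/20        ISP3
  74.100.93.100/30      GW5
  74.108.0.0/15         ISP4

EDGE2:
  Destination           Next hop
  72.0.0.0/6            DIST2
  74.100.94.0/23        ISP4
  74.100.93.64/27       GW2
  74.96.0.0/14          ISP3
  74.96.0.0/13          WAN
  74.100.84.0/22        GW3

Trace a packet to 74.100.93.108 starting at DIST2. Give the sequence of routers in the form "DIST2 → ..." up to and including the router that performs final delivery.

At DIST2: longest match for 74.100.93.108 is 74.0.0.0/7 -> EDGE2
At EDGE2: longest match for 74.100.93.108 is 74.96.0.0/13 -> WAN
At WAN: longest match for 74.100.93.108 is 74.100.0.0/15 -> BORDER
At BORDER: longest match for 74.100.93.108 is 74.100.0.0/17 -> local delivery

DIST2 → EDGE2 → WAN → BORDER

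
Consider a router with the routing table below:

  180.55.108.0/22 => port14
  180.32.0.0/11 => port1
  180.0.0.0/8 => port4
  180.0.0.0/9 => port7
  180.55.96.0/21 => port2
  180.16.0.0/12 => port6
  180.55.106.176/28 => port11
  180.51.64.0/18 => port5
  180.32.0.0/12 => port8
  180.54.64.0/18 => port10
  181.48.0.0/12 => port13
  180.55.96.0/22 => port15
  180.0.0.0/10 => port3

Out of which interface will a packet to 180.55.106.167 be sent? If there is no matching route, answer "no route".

port1

Routes whose prefix contains 180.55.106.167:
  180.0.0.0/8 (180.0.0.0 - 180.255.255.255) -> port4
  180.0.0.0/9 (180.0.0.0 - 180.127.255.255) -> port7
  180.0.0.0/10 (180.0.0.0 - 180.63.255.255) -> port3
  180.32.0.0/11 (180.32.0.0 - 180.63.255.255) -> port1
More-specific entries that do NOT match:
  180.55.106.176/28 (180.55.106.176 - 180.55.106.191) does not contain 180.55.106.167
  180.55.108.0/22 (180.55.108.0 - 180.55.111.255) does not contain 180.55.106.167
  180.55.96.0/22 (180.55.96.0 - 180.55.99.255) does not contain 180.55.106.167
  180.55.96.0/21 (180.55.96.0 - 180.55.103.255) does not contain 180.55.106.167
  180.51.64.0/18 (180.51.64.0 - 180.51.127.255) does not contain 180.55.106.167
  180.54.64.0/18 (180.54.64.0 - 180.54.127.255) does not contain 180.55.106.167
  180.16.0.0/12 (180.16.0.0 - 180.31.255.255) does not contain 180.55.106.167
  180.32.0.0/12 (180.32.0.0 - 180.47.255.255) does not contain 180.55.106.167
  181.48.0.0/12 (181.48.0.0 - 181.63.255.255) does not contain 180.55.106.167
Longest matching prefix is /11 -> interface port1.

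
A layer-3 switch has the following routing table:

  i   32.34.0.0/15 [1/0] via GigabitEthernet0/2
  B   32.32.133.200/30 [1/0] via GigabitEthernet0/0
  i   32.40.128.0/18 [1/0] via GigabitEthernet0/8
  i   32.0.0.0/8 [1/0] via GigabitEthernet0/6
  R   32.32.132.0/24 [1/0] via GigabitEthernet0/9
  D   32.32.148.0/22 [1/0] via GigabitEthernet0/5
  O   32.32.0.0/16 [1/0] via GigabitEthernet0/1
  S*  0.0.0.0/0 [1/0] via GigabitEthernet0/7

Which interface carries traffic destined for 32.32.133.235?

GigabitEthernet0/1

Routes whose prefix contains 32.32.133.235:
  0.0.0.0/0 (default, matches everything) -> GigabitEthernet0/7
  32.0.0.0/8 (32.0.0.0 - 32.255.255.255) -> GigabitEthernet0/6
  32.32.0.0/16 (32.32.0.0 - 32.32.255.255) -> GigabitEthernet0/1
More-specific entries that do NOT match:
  32.32.133.200/30 (32.32.133.200 - 32.32.133.203) does not contain 32.32.133.235
  32.32.132.0/24 (32.32.132.0 - 32.32.132.255) does not contain 32.32.133.235
  32.32.148.0/22 (32.32.148.0 - 32.32.151.255) does not contain 32.32.133.235
  32.40.128.0/18 (32.40.128.0 - 32.40.191.255) does not contain 32.32.133.235
Longest matching prefix is /16 -> interface GigabitEthernet0/1.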